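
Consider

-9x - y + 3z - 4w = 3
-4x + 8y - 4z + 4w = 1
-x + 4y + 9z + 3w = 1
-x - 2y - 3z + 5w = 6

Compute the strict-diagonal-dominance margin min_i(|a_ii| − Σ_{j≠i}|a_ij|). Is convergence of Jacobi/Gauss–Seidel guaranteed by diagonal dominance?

row 1: |-9| − (1+3+4) = 1
row 2: |8| − (4+4+4) = -4
row 3: |9| − (1+4+3) = 1
row 4: |5| − (1+2+3) = -1
minimum over rows = -4 → not strictly diagonally dominant

-4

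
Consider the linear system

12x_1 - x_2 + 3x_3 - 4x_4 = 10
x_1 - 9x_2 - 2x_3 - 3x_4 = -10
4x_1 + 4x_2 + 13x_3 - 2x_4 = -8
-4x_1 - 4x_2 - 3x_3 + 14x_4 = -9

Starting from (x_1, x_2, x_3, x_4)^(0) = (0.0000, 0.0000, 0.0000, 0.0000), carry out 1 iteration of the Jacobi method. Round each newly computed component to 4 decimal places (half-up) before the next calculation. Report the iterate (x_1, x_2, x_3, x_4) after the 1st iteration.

Iteration 1:
  x_1 = (10 - (-1)·0.0000 - (3)·0.0000 - (-4)·0.0000) / (12) = 0.8333
  x_2 = (-10 - (1)·0.0000 - (-2)·0.0000 - (-3)·0.0000) / (-9) = 1.1111
  x_3 = (-8 - (4)·0.0000 - (4)·0.0000 - (-2)·0.0000) / (13) = -0.6154
  x_4 = (-9 - (-4)·0.0000 - (-4)·0.0000 - (-3)·0.0000) / (14) = -0.6429

(0.8333, 1.1111, -0.6154, -0.6429)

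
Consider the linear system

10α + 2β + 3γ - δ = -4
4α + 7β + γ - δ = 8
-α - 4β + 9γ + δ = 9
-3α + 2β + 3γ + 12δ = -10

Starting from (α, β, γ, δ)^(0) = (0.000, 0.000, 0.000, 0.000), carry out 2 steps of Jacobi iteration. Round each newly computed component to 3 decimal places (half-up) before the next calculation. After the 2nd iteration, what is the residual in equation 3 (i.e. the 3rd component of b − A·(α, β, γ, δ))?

-0.202

Iteration 1:
  α = (-4 - (2)·0.000 - (3)·0.000 - (-1)·0.000) / (10) = -0.400
  β = (8 - (4)·0.000 - (1)·0.000 - (-1)·0.000) / (7) = 1.143
  γ = (9 - (-1)·0.000 - (-4)·0.000 - (1)·0.000) / (9) = 1.000
  δ = (-10 - (-3)·0.000 - (2)·0.000 - (3)·0.000) / (12) = -0.833
Iteration 2:
  α = (-4 - (2)·1.143 - (3)·1.000 - (-1)·-0.833) / (10) = -1.012
  β = (8 - (4)·-0.400 - (1)·1.000 - (-1)·-0.833) / (7) = 1.110
  γ = (9 - (-1)·-0.400 - (-4)·1.143 - (1)·-0.833) / (9) = 1.556
  δ = (-10 - (-3)·-0.400 - (2)·1.143 - (3)·1.000) / (12) = -1.374
Residual b − A·x = (-2.142, 1.348, -0.202, -3.436)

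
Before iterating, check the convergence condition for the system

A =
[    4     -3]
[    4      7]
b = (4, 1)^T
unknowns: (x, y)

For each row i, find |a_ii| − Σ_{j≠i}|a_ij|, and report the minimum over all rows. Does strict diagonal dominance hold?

1

row 1: |4| − (3) = 1
row 2: |7| − (4) = 3
minimum over rows = 1 → strictly diagonally dominant (convergence guaranteed)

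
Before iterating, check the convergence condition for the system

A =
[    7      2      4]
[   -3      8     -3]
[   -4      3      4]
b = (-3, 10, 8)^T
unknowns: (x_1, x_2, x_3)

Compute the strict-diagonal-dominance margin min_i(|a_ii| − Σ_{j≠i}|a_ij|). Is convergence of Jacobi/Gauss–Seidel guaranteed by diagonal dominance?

row 1: |7| − (2+4) = 1
row 2: |8| − (3+3) = 2
row 3: |4| − (4+3) = -3
minimum over rows = -3 → not strictly diagonally dominant

-3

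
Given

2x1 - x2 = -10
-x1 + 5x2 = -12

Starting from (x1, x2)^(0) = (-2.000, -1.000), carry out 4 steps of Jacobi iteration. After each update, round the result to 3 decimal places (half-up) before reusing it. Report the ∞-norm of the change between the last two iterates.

0.090

Iteration 1:
  x1 = (-10 - (-1)·-1.000) / (2) = -5.500
  x2 = (-12 - (-1)·-2.000) / (5) = -2.800
Iteration 2:
  x1 = (-10 - (-1)·-2.800) / (2) = -6.400
  x2 = (-12 - (-1)·-5.500) / (5) = -3.500
Iteration 3:
  x1 = (-10 - (-1)·-3.500) / (2) = -6.750
  x2 = (-12 - (-1)·-6.400) / (5) = -3.680
Iteration 4:
  x1 = (-10 - (-1)·-3.680) / (2) = -6.840
  x2 = (-12 - (-1)·-6.750) / (5) = -3.750
Change: (-0.090, -0.070) → max |·| = 0.090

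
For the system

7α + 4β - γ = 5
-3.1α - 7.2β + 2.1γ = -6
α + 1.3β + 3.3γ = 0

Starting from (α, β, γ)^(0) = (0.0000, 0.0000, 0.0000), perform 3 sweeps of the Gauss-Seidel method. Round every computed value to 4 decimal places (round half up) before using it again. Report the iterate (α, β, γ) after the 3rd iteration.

Iteration 1:
  α = (5 - (4)·0.0000 - (-1)·0.0000) / (7) = 0.7143
  β = (-6 - (-3.1)·0.7143 - (2.1)·0.0000) / (-7.2) = 0.5258
  γ = (0 - (1)·0.7143 - (1.3)·0.5258) / (3.3) = -0.4236
Iteration 2:
  α = (5 - (4)·0.5258 - (-1)·-0.4236) / (7) = 0.3533
  β = (-6 - (-3.1)·0.3533 - (2.1)·-0.4236) / (-7.2) = 0.5577
  γ = (0 - (1)·0.3533 - (1.3)·0.5577) / (3.3) = -0.3268
Iteration 3:
  α = (5 - (4)·0.5577 - (-1)·-0.3268) / (7) = 0.3489
  β = (-6 - (-3.1)·0.3489 - (2.1)·-0.3268) / (-7.2) = 0.5878
  γ = (0 - (1)·0.3489 - (1.3)·0.5878) / (3.3) = -0.3373

(0.3489, 0.5878, -0.3373)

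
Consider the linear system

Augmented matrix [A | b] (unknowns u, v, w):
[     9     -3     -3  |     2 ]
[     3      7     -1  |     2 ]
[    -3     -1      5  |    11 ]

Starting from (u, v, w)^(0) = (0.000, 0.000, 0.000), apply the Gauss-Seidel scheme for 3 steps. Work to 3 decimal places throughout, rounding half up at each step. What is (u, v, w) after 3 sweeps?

Iteration 1:
  u = (2 - (-3)·0.000 - (-3)·0.000) / (9) = 0.222
  v = (2 - (3)·0.222 - (-1)·0.000) / (7) = 0.191
  w = (11 - (-3)·0.222 - (-1)·0.191) / (5) = 2.371
Iteration 2:
  u = (2 - (-3)·0.191 - (-3)·2.371) / (9) = 1.076
  v = (2 - (3)·1.076 - (-1)·2.371) / (7) = 0.163
  w = (11 - (-3)·1.076 - (-1)·0.163) / (5) = 2.878
Iteration 3:
  u = (2 - (-3)·0.163 - (-3)·2.878) / (9) = 1.236
  v = (2 - (3)·1.236 - (-1)·2.878) / (7) = 0.167
  w = (11 - (-3)·1.236 - (-1)·0.167) / (5) = 2.975

(1.236, 0.167, 2.975)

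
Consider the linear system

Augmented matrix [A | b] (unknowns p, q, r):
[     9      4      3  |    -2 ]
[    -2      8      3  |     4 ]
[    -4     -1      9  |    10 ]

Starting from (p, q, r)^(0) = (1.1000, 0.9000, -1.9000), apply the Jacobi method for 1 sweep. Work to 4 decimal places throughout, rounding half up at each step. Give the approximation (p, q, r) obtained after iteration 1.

(0.0111, 1.4875, 1.7000)

Iteration 1:
  p = (-2 - (4)·0.9000 - (3)·-1.9000) / (9) = 0.0111
  q = (4 - (-2)·1.1000 - (3)·-1.9000) / (8) = 1.4875
  r = (10 - (-4)·1.1000 - (-1)·0.9000) / (9) = 1.7000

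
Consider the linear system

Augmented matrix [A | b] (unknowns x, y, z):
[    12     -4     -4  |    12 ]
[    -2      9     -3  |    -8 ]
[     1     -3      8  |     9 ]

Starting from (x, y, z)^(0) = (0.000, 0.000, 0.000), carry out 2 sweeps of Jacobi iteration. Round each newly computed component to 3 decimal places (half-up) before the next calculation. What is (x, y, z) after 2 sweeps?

Iteration 1:
  x = (12 - (-4)·0.000 - (-4)·0.000) / (12) = 1.000
  y = (-8 - (-2)·0.000 - (-3)·0.000) / (9) = -0.889
  z = (9 - (1)·0.000 - (-3)·0.000) / (8) = 1.125
Iteration 2:
  x = (12 - (-4)·-0.889 - (-4)·1.125) / (12) = 1.079
  y = (-8 - (-2)·1.000 - (-3)·1.125) / (9) = -0.292
  z = (9 - (1)·1.000 - (-3)·-0.889) / (8) = 0.667

(1.079, -0.292, 0.667)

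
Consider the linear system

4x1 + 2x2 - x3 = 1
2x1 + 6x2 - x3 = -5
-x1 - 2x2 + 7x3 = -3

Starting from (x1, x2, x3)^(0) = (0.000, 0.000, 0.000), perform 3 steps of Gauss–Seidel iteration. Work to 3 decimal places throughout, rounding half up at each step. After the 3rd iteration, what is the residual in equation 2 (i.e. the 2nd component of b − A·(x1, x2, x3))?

0.004

Iteration 1:
  x1 = (1 - (2)·0.000 - (-1)·0.000) / (4) = 0.250
  x2 = (-5 - (2)·0.250 - (-1)·0.000) / (6) = -0.917
  x3 = (-3 - (-1)·0.250 - (-2)·-0.917) / (7) = -0.655
Iteration 2:
  x1 = (1 - (2)·-0.917 - (-1)·-0.655) / (4) = 0.545
  x2 = (-5 - (2)·0.545 - (-1)·-0.655) / (6) = -1.124
  x3 = (-3 - (-1)·0.545 - (-2)·-1.124) / (7) = -0.672
Iteration 3:
  x1 = (1 - (2)·-1.124 - (-1)·-0.672) / (4) = 0.644
  x2 = (-5 - (2)·0.644 - (-1)·-0.672) / (6) = -1.160
  x3 = (-3 - (-1)·0.644 - (-2)·-1.160) / (7) = -0.668
Residual b − A·x = (0.076, 0.004, 0.000)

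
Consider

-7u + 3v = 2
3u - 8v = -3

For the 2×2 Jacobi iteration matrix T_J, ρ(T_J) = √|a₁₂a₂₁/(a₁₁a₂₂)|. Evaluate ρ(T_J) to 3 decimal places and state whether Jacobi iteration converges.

a₁₂a₂₁/(a₁₁a₂₂) = (3)·(3) / ((-7)·(-8)) = 0.160714
ρ = √|0.160714| = √0.160714 = 0.401
ρ < 1, so Jacobi converges

0.401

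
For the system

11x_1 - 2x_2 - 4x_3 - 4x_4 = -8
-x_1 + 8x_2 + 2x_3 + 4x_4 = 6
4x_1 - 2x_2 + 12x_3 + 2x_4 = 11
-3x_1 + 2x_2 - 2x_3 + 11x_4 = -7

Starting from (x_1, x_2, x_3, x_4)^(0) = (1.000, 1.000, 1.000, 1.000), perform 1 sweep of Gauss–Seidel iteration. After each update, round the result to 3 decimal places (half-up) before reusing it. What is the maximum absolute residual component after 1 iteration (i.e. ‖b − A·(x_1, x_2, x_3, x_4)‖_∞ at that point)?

Iteration 1:
  x_1 = (-8 - (-2)·1.000 - (-4)·1.000 - (-4)·1.000) / (11) = 0.182
  x_2 = (6 - (-1)·0.182 - (2)·1.000 - (4)·1.000) / (8) = 0.023
  x_3 = (11 - (4)·0.182 - (-2)·0.023 - (2)·1.000) / (12) = 0.693
  x_4 = (-7 - (-3)·0.182 - (2)·0.023 - (-2)·0.693) / (11) = -0.465
Residual b − A·x = (-9.044, 6.472, 2.932, 0.001); ∞-norm = 9.044

9.044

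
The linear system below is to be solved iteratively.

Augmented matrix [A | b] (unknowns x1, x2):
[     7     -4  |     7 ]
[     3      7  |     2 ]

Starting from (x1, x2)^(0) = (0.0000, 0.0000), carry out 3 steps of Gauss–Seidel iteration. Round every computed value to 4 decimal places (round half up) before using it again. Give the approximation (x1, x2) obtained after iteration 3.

(0.9384, -0.1165)

Iteration 1:
  x1 = (7 - (-4)·0.0000) / (7) = 1.0000
  x2 = (2 - (3)·1.0000) / (7) = -0.1429
Iteration 2:
  x1 = (7 - (-4)·-0.1429) / (7) = 0.9183
  x2 = (2 - (3)·0.9183) / (7) = -0.1078
Iteration 3:
  x1 = (7 - (-4)·-0.1078) / (7) = 0.9384
  x2 = (2 - (3)·0.9384) / (7) = -0.1165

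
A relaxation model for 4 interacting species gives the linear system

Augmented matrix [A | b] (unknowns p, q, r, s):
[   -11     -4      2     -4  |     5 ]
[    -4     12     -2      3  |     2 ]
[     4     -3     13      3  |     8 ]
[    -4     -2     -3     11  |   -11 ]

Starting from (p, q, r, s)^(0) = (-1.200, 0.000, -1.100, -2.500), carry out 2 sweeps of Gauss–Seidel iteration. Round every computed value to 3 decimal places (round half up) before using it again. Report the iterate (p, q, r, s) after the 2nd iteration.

(-0.317, 0.382, 0.901, -0.800)

Iteration 1:
  p = (5 - (-4)·0.000 - (2)·-1.100 - (-4)·-2.500) / (-11) = 0.255
  q = (2 - (-4)·0.255 - (-2)·-1.100 - (3)·-2.500) / (12) = 0.693
  r = (8 - (4)·0.255 - (-3)·0.693 - (3)·-2.500) / (13) = 1.274
  s = (-11 - (-4)·0.255 - (-2)·0.693 - (-3)·1.274) / (11) = -0.434
Iteration 2:
  p = (5 - (-4)·0.693 - (2)·1.274 - (-4)·-0.434) / (-11) = -0.317
  q = (2 - (-4)·-0.317 - (-2)·1.274 - (3)·-0.434) / (12) = 0.382
  r = (8 - (4)·-0.317 - (-3)·0.382 - (3)·-0.434) / (13) = 0.901
  s = (-11 - (-4)·-0.317 - (-2)·0.382 - (-3)·0.901) / (11) = -0.800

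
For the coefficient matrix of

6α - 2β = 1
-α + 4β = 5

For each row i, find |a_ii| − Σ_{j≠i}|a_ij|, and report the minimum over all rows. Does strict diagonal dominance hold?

3

row 1: |6| − (2) = 4
row 2: |4| − (1) = 3
minimum over rows = 3 → strictly diagonally dominant (convergence guaranteed)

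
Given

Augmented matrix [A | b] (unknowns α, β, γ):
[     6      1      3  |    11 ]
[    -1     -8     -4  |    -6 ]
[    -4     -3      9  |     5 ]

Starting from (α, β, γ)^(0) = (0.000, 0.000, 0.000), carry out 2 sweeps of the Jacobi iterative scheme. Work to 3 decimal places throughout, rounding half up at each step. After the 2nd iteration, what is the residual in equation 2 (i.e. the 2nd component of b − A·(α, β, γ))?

Iteration 1:
  α = (11 - (1)·0.000 - (3)·0.000) / (6) = 1.833
  β = (-6 - (-1)·0.000 - (-4)·0.000) / (-8) = 0.750
  γ = (5 - (-4)·0.000 - (-3)·0.000) / (9) = 0.556
Iteration 2:
  α = (11 - (1)·0.750 - (3)·0.556) / (6) = 1.430
  β = (-6 - (-1)·1.833 - (-4)·0.556) / (-8) = 0.243
  γ = (5 - (-4)·1.833 - (-3)·0.750) / (9) = 1.620
Residual b − A·x = (-2.683, 3.854, -3.131)

3.854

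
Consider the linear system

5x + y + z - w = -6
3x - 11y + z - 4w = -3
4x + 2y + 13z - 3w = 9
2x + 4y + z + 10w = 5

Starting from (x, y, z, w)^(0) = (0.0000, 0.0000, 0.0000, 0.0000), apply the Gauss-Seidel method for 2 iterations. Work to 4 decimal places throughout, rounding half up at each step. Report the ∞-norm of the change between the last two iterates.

Iteration 1:
  x = (-6 - (1)·0.0000 - (1)·0.0000 - (-1)·0.0000) / (5) = -1.2000
  y = (-3 - (3)·-1.2000 - (1)·0.0000 - (-4)·0.0000) / (-11) = -0.0545
  z = (9 - (4)·-1.2000 - (2)·-0.0545 - (-3)·0.0000) / (13) = 1.0699
  w = (5 - (2)·-1.2000 - (4)·-0.0545 - (1)·1.0699) / (10) = 0.6548
Iteration 2:
  x = (-6 - (1)·-0.0545 - (1)·1.0699 - (-1)·0.6548) / (5) = -1.2721
  y = (-3 - (3)·-1.2721 - (1)·1.0699 - (-4)·0.6548) / (-11) = -0.2151
  z = (9 - (4)·-1.2721 - (2)·-0.2151 - (-3)·0.6548) / (13) = 1.2679
  w = (5 - (2)·-1.2721 - (4)·-0.2151 - (1)·1.2679) / (10) = 0.7137
Change: (-0.0721, -0.1606, 0.1980, 0.0589) → max |·| = 0.1980

0.1980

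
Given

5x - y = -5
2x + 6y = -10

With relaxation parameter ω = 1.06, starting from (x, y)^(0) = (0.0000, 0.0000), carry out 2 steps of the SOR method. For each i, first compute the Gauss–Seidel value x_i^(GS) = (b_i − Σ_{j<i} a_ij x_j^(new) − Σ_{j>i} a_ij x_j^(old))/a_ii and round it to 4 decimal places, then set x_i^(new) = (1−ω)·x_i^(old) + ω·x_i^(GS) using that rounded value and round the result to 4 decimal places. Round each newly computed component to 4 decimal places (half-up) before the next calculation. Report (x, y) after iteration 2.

(-1.2915, -1.2268)

Iteration 1:
  x: GS value = (-5 - (-1)·0.0000) / (5) = -1.0000;  x ← (1−ω)·0.0000 + ω·-1.0000 = -1.0600
  y: GS value = (-10 - (2)·-1.0600) / (6) = -1.3133;  y ← (1−ω)·0.0000 + ω·-1.3133 = -1.3921
Iteration 2:
  x: GS value = (-5 - (-1)·-1.3921) / (5) = -1.2784;  x ← (1−ω)·-1.0600 + ω·-1.2784 = -1.2915
  y: GS value = (-10 - (2)·-1.2915) / (6) = -1.2362;  y ← (1−ω)·-1.3921 + ω·-1.2362 = -1.2268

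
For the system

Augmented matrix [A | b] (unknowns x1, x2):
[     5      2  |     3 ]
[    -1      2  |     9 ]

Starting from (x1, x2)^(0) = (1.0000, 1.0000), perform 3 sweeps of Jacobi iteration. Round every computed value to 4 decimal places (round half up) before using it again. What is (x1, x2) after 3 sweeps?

(-1.2400, 3.8000)

Iteration 1:
  x1 = (3 - (2)·1.0000) / (5) = 0.2000
  x2 = (9 - (-1)·1.0000) / (2) = 5.0000
Iteration 2:
  x1 = (3 - (2)·5.0000) / (5) = -1.4000
  x2 = (9 - (-1)·0.2000) / (2) = 4.6000
Iteration 3:
  x1 = (3 - (2)·4.6000) / (5) = -1.2400
  x2 = (9 - (-1)·-1.4000) / (2) = 3.8000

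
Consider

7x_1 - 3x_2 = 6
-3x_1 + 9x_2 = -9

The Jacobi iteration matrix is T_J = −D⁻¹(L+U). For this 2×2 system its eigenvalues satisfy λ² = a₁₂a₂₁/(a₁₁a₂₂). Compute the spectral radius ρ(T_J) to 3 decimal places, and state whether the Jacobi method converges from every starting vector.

a₁₂a₂₁/(a₁₁a₂₂) = (-3)·(-3) / ((7)·(9)) = 0.142857
ρ = √|0.142857| = √0.142857 = 0.378
ρ < 1, so Jacobi converges

0.378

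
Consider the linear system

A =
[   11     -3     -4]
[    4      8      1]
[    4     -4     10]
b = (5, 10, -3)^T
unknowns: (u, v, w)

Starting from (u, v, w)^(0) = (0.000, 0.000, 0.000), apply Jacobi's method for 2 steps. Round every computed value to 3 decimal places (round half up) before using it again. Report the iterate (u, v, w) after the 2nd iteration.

(0.686, 1.060, 0.018)

Iteration 1:
  u = (5 - (-3)·0.000 - (-4)·0.000) / (11) = 0.455
  v = (10 - (4)·0.000 - (1)·0.000) / (8) = 1.250
  w = (-3 - (4)·0.000 - (-4)·0.000) / (10) = -0.300
Iteration 2:
  u = (5 - (-3)·1.250 - (-4)·-0.300) / (11) = 0.686
  v = (10 - (4)·0.455 - (1)·-0.300) / (8) = 1.060
  w = (-3 - (4)·0.455 - (-4)·1.250) / (10) = 0.018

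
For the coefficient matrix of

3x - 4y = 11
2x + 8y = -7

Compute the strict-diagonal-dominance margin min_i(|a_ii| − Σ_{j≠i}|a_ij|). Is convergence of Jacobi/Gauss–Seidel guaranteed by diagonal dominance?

-1

row 1: |3| − (4) = -1
row 2: |8| − (2) = 6
minimum over rows = -1 → not strictly diagonally dominant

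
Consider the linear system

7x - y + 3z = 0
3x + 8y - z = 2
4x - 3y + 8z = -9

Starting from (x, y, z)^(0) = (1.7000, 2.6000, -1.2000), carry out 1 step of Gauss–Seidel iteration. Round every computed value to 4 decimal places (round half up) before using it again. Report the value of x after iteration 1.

0.8857

Iteration 1:
  x = (0 - (-1)·2.6000 - (3)·-1.2000) / (7) = 0.8857
  y = (2 - (3)·0.8857 - (-1)·-1.2000) / (8) = -0.2321
  z = (-9 - (4)·0.8857 - (-3)·-0.2321) / (8) = -1.6549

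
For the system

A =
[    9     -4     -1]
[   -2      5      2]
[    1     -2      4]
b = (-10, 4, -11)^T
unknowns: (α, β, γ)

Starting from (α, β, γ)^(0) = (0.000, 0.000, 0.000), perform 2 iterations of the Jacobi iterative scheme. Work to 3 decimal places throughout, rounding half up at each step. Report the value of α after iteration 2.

-1.061

Iteration 1:
  α = (-10 - (-4)·0.000 - (-1)·0.000) / (9) = -1.111
  β = (4 - (-2)·0.000 - (2)·0.000) / (5) = 0.800
  γ = (-11 - (1)·0.000 - (-2)·0.000) / (4) = -2.750
Iteration 2:
  α = (-10 - (-4)·0.800 - (-1)·-2.750) / (9) = -1.061
  β = (4 - (-2)·-1.111 - (2)·-2.750) / (5) = 1.456
  γ = (-11 - (1)·-1.111 - (-2)·0.800) / (4) = -2.072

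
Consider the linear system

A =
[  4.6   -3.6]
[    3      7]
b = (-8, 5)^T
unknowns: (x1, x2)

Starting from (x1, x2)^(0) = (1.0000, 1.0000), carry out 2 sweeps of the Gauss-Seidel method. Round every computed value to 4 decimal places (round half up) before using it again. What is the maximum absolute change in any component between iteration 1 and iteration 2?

Iteration 1:
  x1 = (-8 - (-3.6)·1.0000) / (4.6) = -0.9565
  x2 = (5 - (3)·-0.9565) / (7) = 1.1242
Iteration 2:
  x1 = (-8 - (-3.6)·1.1242) / (4.6) = -0.8593
  x2 = (5 - (3)·-0.8593) / (7) = 1.0826
Change: (0.0972, -0.0416) → max |·| = 0.0972

0.0972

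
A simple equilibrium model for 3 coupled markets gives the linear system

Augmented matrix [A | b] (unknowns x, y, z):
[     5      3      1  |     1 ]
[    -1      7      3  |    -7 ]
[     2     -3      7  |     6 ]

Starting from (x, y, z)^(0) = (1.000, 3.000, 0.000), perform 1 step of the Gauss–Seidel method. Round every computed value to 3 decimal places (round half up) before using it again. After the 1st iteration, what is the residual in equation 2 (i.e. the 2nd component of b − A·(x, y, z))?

Iteration 1:
  x = (1 - (3)·3.000 - (1)·0.000) / (5) = -1.600
  y = (-7 - (-1)·-1.600 - (3)·0.000) / (7) = -1.229
  z = (6 - (2)·-1.600 - (-3)·-1.229) / (7) = 0.788
Residual b − A·x = (11.899, -2.361, -0.003)

-2.361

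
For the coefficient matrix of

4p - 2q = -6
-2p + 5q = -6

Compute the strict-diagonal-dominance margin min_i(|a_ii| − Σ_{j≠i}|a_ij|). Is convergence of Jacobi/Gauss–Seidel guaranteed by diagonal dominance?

2

row 1: |4| − (2) = 2
row 2: |5| − (2) = 3
minimum over rows = 2 → strictly diagonally dominant (convergence guaranteed)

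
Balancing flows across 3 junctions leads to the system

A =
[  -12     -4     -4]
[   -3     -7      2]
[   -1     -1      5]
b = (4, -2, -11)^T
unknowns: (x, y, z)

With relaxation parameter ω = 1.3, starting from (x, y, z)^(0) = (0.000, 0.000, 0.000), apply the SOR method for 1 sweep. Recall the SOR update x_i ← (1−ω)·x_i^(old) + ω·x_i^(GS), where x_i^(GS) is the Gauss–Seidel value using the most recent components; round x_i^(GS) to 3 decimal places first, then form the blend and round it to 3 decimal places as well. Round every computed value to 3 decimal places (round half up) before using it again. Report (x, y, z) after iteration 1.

(-0.433, 0.612, -2.813)

Iteration 1:
  x: GS value = (4 - (-4)·0.000 - (-4)·0.000) / (-12) = -0.333;  x ← (1−ω)·0.000 + ω·-0.333 = -0.433
  y: GS value = (-2 - (-3)·-0.433 - (2)·0.000) / (-7) = 0.471;  y ← (1−ω)·0.000 + ω·0.471 = 0.612
  z: GS value = (-11 - (-1)·-0.433 - (-1)·0.612) / (5) = -2.164;  z ← (1−ω)·0.000 + ω·-2.164 = -2.813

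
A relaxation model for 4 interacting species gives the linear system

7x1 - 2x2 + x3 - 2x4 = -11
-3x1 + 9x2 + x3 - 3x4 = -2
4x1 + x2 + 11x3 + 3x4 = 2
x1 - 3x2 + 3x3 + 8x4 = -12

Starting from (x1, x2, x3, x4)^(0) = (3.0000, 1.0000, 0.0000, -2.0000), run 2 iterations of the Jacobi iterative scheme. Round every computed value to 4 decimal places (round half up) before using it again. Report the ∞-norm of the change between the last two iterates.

Iteration 1:
  x1 = (-11 - (-2)·1.0000 - (1)·0.0000 - (-2)·-2.0000) / (7) = -1.8571
  x2 = (-2 - (-3)·3.0000 - (1)·0.0000 - (-3)·-2.0000) / (9) = 0.1111
  x3 = (2 - (4)·3.0000 - (1)·1.0000 - (3)·-2.0000) / (11) = -0.4545
  x4 = (-12 - (1)·3.0000 - (-3)·1.0000 - (3)·0.0000) / (8) = -1.5000
Iteration 2:
  x1 = (-11 - (-2)·0.1111 - (1)·-0.4545 - (-2)·-1.5000) / (7) = -1.9033
  x2 = (-2 - (-3)·-1.8571 - (1)·-0.4545 - (-3)·-1.5000) / (9) = -1.2908
  x3 = (2 - (4)·-1.8571 - (1)·0.1111 - (3)·-1.5000) / (11) = 1.2561
  x4 = (-12 - (1)·-1.8571 - (-3)·0.1111 - (3)·-0.4545) / (8) = -1.0558
Change: (-0.0462, -1.4019, 1.7106, 0.4442) → max |·| = 1.7106

1.7106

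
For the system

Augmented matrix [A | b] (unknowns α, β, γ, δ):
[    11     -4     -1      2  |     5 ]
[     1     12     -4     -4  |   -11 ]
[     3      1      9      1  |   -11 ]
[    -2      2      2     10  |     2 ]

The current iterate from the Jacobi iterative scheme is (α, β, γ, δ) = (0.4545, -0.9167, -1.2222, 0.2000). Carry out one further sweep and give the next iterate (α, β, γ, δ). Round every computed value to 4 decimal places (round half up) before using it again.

One sweep:
  α = (5 - (-4)·-0.9167 - (-1)·-1.2222 - (2)·0.2000) / (11) = -0.0263
  β = (-11 - (1)·0.4545 - (-4)·-1.2222 - (-4)·0.2000) / (12) = -1.2953
  γ = (-11 - (3)·0.4545 - (1)·-0.9167 - (1)·0.2000) / (9) = -1.2941
  δ = (2 - (-2)·0.4545 - (2)·-0.9167 - (2)·-1.2222) / (10) = 0.7187

(-0.0263, -1.2953, -1.2941, 0.7187)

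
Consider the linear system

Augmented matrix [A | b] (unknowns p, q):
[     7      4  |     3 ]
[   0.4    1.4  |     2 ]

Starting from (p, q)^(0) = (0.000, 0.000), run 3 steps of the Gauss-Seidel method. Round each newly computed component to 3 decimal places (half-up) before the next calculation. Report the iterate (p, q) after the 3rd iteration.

Iteration 1:
  p = (3 - (4)·0.000) / (7) = 0.429
  q = (2 - (0.4)·0.429) / (1.4) = 1.306
Iteration 2:
  p = (3 - (4)·1.306) / (7) = -0.318
  q = (2 - (0.4)·-0.318) / (1.4) = 1.519
Iteration 3:
  p = (3 - (4)·1.519) / (7) = -0.439
  q = (2 - (0.4)·-0.439) / (1.4) = 1.554

(-0.439, 1.554)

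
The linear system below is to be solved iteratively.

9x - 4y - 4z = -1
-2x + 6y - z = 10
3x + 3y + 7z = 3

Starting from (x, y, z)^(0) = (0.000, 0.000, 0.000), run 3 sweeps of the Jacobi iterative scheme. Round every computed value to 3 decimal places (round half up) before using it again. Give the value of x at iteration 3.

0.539

Iteration 1:
  x = (-1 - (-4)·0.000 - (-4)·0.000) / (9) = -0.111
  y = (10 - (-2)·0.000 - (-1)·0.000) / (6) = 1.667
  z = (3 - (3)·0.000 - (3)·0.000) / (7) = 0.429
Iteration 2:
  x = (-1 - (-4)·1.667 - (-4)·0.429) / (9) = 0.820
  y = (10 - (-2)·-0.111 - (-1)·0.429) / (6) = 1.701
  z = (3 - (3)·-0.111 - (3)·1.667) / (7) = -0.238
Iteration 3:
  x = (-1 - (-4)·1.701 - (-4)·-0.238) / (9) = 0.539
  y = (10 - (-2)·0.820 - (-1)·-0.238) / (6) = 1.900
  z = (3 - (3)·0.820 - (3)·1.701) / (7) = -0.652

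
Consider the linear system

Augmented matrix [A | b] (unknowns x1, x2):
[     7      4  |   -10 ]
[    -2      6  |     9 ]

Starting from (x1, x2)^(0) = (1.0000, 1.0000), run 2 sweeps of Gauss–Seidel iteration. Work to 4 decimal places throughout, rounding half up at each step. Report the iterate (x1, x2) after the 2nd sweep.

(-1.9047, 0.8651)

Iteration 1:
  x1 = (-10 - (4)·1.0000) / (7) = -2.0000
  x2 = (9 - (-2)·-2.0000) / (6) = 0.8333
Iteration 2:
  x1 = (-10 - (4)·0.8333) / (7) = -1.9047
  x2 = (9 - (-2)·-1.9047) / (6) = 0.8651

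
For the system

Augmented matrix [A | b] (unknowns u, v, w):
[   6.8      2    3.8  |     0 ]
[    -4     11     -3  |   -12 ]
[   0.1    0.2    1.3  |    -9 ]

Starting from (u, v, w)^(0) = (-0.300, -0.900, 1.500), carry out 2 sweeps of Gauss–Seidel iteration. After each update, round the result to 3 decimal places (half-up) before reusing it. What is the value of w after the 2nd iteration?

-7.008

Iteration 1:
  u = (0 - (2)·-0.900 - (3.8)·1.500) / (6.8) = -0.574
  v = (-12 - (-4)·-0.574 - (-3)·1.500) / (11) = -0.891
  w = (-9 - (0.1)·-0.574 - (0.2)·-0.891) / (1.3) = -6.742
Iteration 2:
  u = (0 - (2)·-0.891 - (3.8)·-6.742) / (6.8) = 4.030
  v = (-12 - (-4)·4.030 - (-3)·-6.742) / (11) = -1.464
  w = (-9 - (0.1)·4.030 - (0.2)·-1.464) / (1.3) = -7.008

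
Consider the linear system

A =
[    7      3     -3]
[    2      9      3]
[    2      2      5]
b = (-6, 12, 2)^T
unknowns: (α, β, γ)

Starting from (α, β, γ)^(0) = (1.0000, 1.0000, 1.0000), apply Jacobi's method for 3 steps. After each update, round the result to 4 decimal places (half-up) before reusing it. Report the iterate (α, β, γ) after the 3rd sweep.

(-1.3823, 1.4921, 0.2819)

Iteration 1:
  α = (-6 - (3)·1.0000 - (-3)·1.0000) / (7) = -0.8571
  β = (12 - (2)·1.0000 - (3)·1.0000) / (9) = 0.7778
  γ = (2 - (2)·1.0000 - (2)·1.0000) / (5) = -0.4000
Iteration 2:
  α = (-6 - (3)·0.7778 - (-3)·-0.4000) / (7) = -1.3619
  β = (12 - (2)·-0.8571 - (3)·-0.4000) / (9) = 1.6571
  γ = (2 - (2)·-0.8571 - (2)·0.7778) / (5) = 0.4317
Iteration 3:
  α = (-6 - (3)·1.6571 - (-3)·0.4317) / (7) = -1.3823
  β = (12 - (2)·-1.3619 - (3)·0.4317) / (9) = 1.4921
  γ = (2 - (2)·-1.3619 - (2)·1.6571) / (5) = 0.2819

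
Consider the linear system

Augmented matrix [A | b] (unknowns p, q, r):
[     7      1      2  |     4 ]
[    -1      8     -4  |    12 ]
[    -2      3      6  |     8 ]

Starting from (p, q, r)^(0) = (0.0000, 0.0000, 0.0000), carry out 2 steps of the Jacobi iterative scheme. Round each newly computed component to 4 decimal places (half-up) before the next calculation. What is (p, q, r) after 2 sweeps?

Iteration 1:
  p = (4 - (1)·0.0000 - (2)·0.0000) / (7) = 0.5714
  q = (12 - (-1)·0.0000 - (-4)·0.0000) / (8) = 1.5000
  r = (8 - (-2)·0.0000 - (3)·0.0000) / (6) = 1.3333
Iteration 2:
  p = (4 - (1)·1.5000 - (2)·1.3333) / (7) = -0.0238
  q = (12 - (-1)·0.5714 - (-4)·1.3333) / (8) = 2.2381
  r = (8 - (-2)·0.5714 - (3)·1.5000) / (6) = 0.7738

(-0.0238, 2.2381, 0.7738)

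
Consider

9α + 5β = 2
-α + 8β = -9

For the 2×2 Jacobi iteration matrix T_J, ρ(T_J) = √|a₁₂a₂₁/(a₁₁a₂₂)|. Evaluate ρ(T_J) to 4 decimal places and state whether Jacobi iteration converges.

0.2635

a₁₂a₂₁/(a₁₁a₂₂) = (5)·(-1) / ((9)·(8)) = -0.069444
ρ = √|-0.069444| = √0.069444 = 0.2635
ρ < 1, so Jacobi converges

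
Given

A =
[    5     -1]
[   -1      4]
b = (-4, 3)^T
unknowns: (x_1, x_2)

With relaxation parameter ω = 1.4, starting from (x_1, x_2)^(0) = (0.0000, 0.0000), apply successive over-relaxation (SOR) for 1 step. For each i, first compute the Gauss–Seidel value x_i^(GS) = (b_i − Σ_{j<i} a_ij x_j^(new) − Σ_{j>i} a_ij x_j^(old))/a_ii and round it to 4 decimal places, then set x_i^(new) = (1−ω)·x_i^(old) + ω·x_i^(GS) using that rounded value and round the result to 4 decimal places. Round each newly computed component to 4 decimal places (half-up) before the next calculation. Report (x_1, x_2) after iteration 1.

(-1.1200, 0.6580)

Iteration 1:
  x_1: GS value = (-4 - (-1)·0.0000) / (5) = -0.8000;  x_1 ← (1−ω)·0.0000 + ω·-0.8000 = -1.1200
  x_2: GS value = (3 - (-1)·-1.1200) / (4) = 0.4700;  x_2 ← (1−ω)·0.0000 + ω·0.4700 = 0.6580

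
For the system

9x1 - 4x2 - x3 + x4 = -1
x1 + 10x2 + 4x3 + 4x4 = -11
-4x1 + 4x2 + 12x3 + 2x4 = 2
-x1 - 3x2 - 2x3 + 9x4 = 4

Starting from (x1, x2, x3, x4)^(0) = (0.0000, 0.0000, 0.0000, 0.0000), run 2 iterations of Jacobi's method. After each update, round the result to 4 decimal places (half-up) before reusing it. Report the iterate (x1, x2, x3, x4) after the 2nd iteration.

(-0.6309, -1.3333, 0.4222, 0.1025)

Iteration 1:
  x1 = (-1 - (-4)·0.0000 - (-1)·0.0000 - (1)·0.0000) / (9) = -0.1111
  x2 = (-11 - (1)·0.0000 - (4)·0.0000 - (4)·0.0000) / (10) = -1.1000
  x3 = (2 - (-4)·0.0000 - (4)·0.0000 - (2)·0.0000) / (12) = 0.1667
  x4 = (4 - (-1)·0.0000 - (-3)·0.0000 - (-2)·0.0000) / (9) = 0.4444
Iteration 2:
  x1 = (-1 - (-4)·-1.1000 - (-1)·0.1667 - (1)·0.4444) / (9) = -0.6309
  x2 = (-11 - (1)·-0.1111 - (4)·0.1667 - (4)·0.4444) / (10) = -1.3333
  x3 = (2 - (-4)·-0.1111 - (4)·-1.1000 - (2)·0.4444) / (12) = 0.4222
  x4 = (4 - (-1)·-0.1111 - (-3)·-1.1000 - (-2)·0.1667) / (9) = 0.1025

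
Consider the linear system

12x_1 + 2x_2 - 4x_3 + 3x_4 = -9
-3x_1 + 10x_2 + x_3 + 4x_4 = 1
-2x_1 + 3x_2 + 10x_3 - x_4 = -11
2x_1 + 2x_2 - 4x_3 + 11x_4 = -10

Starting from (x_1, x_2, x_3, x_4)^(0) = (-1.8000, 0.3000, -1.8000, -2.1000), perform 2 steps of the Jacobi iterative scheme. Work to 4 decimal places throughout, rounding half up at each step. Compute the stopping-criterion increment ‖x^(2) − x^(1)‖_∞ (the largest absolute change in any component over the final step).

0.2356

Iteration 1:
  x_1 = (-9 - (2)·0.3000 - (-4)·-1.8000 - (3)·-2.1000) / (12) = -0.8750
  x_2 = (1 - (-3)·-1.8000 - (1)·-1.8000 - (4)·-2.1000) / (10) = 0.5800
  x_3 = (-11 - (-2)·-1.8000 - (3)·0.3000 - (-1)·-2.1000) / (10) = -1.7600
  x_4 = (-10 - (2)·-1.8000 - (2)·0.3000 - (-4)·-1.8000) / (11) = -1.2909
Iteration 2:
  x_1 = (-9 - (2)·0.5800 - (-4)·-1.7600 - (3)·-1.2909) / (12) = -1.1106
  x_2 = (1 - (-3)·-0.8750 - (1)·-1.7600 - (4)·-1.2909) / (10) = 0.5299
  x_3 = (-11 - (-2)·-0.8750 - (3)·0.5800 - (-1)·-1.2909) / (10) = -1.5781
  x_4 = (-10 - (2)·-0.8750 - (2)·0.5800 - (-4)·-1.7600) / (11) = -1.4955
Change: (-0.2356, -0.0501, 0.1819, -0.2046) → max |·| = 0.2356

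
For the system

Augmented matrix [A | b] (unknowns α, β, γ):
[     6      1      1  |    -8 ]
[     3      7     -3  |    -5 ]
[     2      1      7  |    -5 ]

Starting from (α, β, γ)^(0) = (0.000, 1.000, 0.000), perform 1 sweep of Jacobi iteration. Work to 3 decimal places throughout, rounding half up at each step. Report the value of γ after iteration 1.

-0.857

Iteration 1:
  α = (-8 - (1)·1.000 - (1)·0.000) / (6) = -1.500
  β = (-5 - (3)·0.000 - (-3)·0.000) / (7) = -0.714
  γ = (-5 - (2)·0.000 - (1)·1.000) / (7) = -0.857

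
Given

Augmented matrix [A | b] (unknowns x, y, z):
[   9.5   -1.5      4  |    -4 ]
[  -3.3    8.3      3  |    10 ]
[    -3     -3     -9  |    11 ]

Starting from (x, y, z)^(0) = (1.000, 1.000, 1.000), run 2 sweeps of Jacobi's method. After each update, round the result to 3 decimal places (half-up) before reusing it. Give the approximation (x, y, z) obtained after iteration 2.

Iteration 1:
  x = (-4 - (-1.5)·1.000 - (4)·1.000) / (9.5) = -0.684
  y = (10 - (-3.3)·1.000 - (3)·1.000) / (8.3) = 1.241
  z = (11 - (-3)·1.000 - (-3)·1.000) / (-9) = -1.889
Iteration 2:
  x = (-4 - (-1.5)·1.241 - (4)·-1.889) / (9.5) = 0.570
  y = (10 - (-3.3)·-0.684 - (3)·-1.889) / (8.3) = 1.616
  z = (11 - (-3)·-0.684 - (-3)·1.241) / (-9) = -1.408

(0.570, 1.616, -1.408)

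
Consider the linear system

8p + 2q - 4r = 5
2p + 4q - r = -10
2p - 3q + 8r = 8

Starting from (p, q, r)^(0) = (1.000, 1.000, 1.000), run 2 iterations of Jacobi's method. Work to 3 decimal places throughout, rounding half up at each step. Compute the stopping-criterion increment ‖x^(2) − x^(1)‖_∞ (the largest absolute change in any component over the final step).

1.375

Iteration 1:
  p = (5 - (2)·1.000 - (-4)·1.000) / (8) = 0.875
  q = (-10 - (2)·1.000 - (-1)·1.000) / (4) = -2.750
  r = (8 - (2)·1.000 - (-3)·1.000) / (8) = 1.125
Iteration 2:
  p = (5 - (2)·-2.750 - (-4)·1.125) / (8) = 1.875
  q = (-10 - (2)·0.875 - (-1)·1.125) / (4) = -2.656
  r = (8 - (2)·0.875 - (-3)·-2.750) / (8) = -0.250
Change: (1.000, 0.094, -1.375) → max |·| = 1.375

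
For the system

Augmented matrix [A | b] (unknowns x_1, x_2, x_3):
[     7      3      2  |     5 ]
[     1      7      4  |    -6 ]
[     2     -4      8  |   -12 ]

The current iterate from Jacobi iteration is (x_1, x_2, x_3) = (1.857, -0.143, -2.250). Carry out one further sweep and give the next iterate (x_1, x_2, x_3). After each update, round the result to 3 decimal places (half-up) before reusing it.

One sweep:
  x_1 = (5 - (3)·-0.143 - (2)·-2.250) / (7) = 1.418
  x_2 = (-6 - (1)·1.857 - (4)·-2.250) / (7) = 0.163
  x_3 = (-12 - (2)·1.857 - (-4)·-0.143) / (8) = -2.036

(1.418, 0.163, -2.036)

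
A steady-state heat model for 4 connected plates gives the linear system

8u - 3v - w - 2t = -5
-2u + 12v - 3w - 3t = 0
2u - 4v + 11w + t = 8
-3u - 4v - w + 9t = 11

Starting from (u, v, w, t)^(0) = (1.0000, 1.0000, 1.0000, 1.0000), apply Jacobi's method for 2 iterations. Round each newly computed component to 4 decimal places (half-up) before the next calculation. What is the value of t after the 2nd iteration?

Iteration 1:
  u = (-5 - (-3)·1.0000 - (-1)·1.0000 - (-2)·1.0000) / (8) = 0.1250
  v = (0 - (-2)·1.0000 - (-3)·1.0000 - (-3)·1.0000) / (12) = 0.6667
  w = (8 - (2)·1.0000 - (-4)·1.0000 - (1)·1.0000) / (11) = 0.8182
  t = (11 - (-3)·1.0000 - (-4)·1.0000 - (-1)·1.0000) / (9) = 2.1111
Iteration 2:
  u = (-5 - (-3)·0.6667 - (-1)·0.8182 - (-2)·2.1111) / (8) = 0.2551
  v = (0 - (-2)·0.1250 - (-3)·0.8182 - (-3)·2.1111) / (12) = 0.7532
  w = (8 - (2)·0.1250 - (-4)·0.6667 - (1)·2.1111) / (11) = 0.7551
  t = (11 - (-3)·0.1250 - (-4)·0.6667 - (-1)·0.8182) / (9) = 1.6511

1.6511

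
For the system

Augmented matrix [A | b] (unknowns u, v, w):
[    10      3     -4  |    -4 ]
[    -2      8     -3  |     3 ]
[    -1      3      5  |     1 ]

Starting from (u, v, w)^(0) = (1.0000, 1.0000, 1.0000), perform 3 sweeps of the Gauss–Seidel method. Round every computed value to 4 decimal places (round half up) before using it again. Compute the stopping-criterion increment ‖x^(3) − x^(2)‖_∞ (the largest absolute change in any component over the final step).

Iteration 1:
  u = (-4 - (3)·1.0000 - (-4)·1.0000) / (10) = -0.3000
  v = (3 - (-2)·-0.3000 - (-3)·1.0000) / (8) = 0.6750
  w = (1 - (-1)·-0.3000 - (3)·0.6750) / (5) = -0.2650
Iteration 2:
  u = (-4 - (3)·0.6750 - (-4)·-0.2650) / (10) = -0.7085
  v = (3 - (-2)·-0.7085 - (-3)·-0.2650) / (8) = 0.0985
  w = (1 - (-1)·-0.7085 - (3)·0.0985) / (5) = -0.0008
Iteration 3:
  u = (-4 - (3)·0.0985 - (-4)·-0.0008) / (10) = -0.4299
  v = (3 - (-2)·-0.4299 - (-3)·-0.0008) / (8) = 0.2672
  w = (1 - (-1)·-0.4299 - (3)·0.2672) / (5) = -0.0463
Change: (0.2786, 0.1687, -0.0455) → max |·| = 0.2786

0.2786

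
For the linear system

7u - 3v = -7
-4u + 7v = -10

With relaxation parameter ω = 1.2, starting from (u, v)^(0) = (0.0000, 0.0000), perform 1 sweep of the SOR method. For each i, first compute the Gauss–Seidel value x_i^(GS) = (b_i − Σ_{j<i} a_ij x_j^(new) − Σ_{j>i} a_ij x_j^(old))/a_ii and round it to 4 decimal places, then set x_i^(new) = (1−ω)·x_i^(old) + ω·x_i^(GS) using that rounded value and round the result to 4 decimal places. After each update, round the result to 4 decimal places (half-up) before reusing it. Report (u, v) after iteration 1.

(-1.2000, -2.5372)

Iteration 1:
  u: GS value = (-7 - (-3)·0.0000) / (7) = -1.0000;  u ← (1−ω)·0.0000 + ω·-1.0000 = -1.2000
  v: GS value = (-10 - (-4)·-1.2000) / (7) = -2.1143;  v ← (1−ω)·0.0000 + ω·-2.1143 = -2.5372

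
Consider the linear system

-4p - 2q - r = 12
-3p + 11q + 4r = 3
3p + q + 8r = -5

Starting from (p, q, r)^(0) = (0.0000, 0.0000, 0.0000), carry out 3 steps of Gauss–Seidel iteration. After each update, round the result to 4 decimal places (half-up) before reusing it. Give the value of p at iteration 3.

-2.7769

Iteration 1:
  p = (12 - (-2)·0.0000 - (-1)·0.0000) / (-4) = -3.0000
  q = (3 - (-3)·-3.0000 - (4)·0.0000) / (11) = -0.5455
  r = (-5 - (3)·-3.0000 - (1)·-0.5455) / (8) = 0.5682
Iteration 2:
  p = (12 - (-2)·-0.5455 - (-1)·0.5682) / (-4) = -2.8693
  q = (3 - (-3)·-2.8693 - (4)·0.5682) / (11) = -0.7164
  r = (-5 - (3)·-2.8693 - (1)·-0.7164) / (8) = 0.5405
Iteration 3:
  p = (12 - (-2)·-0.7164 - (-1)·0.5405) / (-4) = -2.7769
  q = (3 - (-3)·-2.7769 - (4)·0.5405) / (11) = -0.6812
  r = (-5 - (3)·-2.7769 - (1)·-0.6812) / (8) = 0.5015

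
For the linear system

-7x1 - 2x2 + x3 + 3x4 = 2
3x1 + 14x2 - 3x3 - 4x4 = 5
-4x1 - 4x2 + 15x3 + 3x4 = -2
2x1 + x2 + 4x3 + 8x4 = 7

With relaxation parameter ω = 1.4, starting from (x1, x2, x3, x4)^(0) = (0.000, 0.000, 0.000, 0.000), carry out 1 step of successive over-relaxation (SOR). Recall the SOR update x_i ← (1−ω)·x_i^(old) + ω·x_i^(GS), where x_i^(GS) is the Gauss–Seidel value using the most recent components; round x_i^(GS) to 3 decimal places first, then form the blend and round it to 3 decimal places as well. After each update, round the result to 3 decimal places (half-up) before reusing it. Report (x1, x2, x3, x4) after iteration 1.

Iteration 1:
  x1: GS value = (2 - (-2)·0.000 - (1)·0.000 - (3)·0.000) / (-7) = -0.286;  x1 ← (1−ω)·0.000 + ω·-0.286 = -0.400
  x2: GS value = (5 - (3)·-0.400 - (-3)·0.000 - (-4)·0.000) / (14) = 0.443;  x2 ← (1−ω)·0.000 + ω·0.443 = 0.620
  x3: GS value = (-2 - (-4)·-0.400 - (-4)·0.620 - (3)·0.000) / (15) = -0.075;  x3 ← (1−ω)·0.000 + ω·-0.075 = -0.105
  x4: GS value = (7 - (2)·-0.400 - (1)·0.620 - (4)·-0.105) / (8) = 0.950;  x4 ← (1−ω)·0.000 + ω·0.950 = 1.330

(-0.400, 0.620, -0.105, 1.330)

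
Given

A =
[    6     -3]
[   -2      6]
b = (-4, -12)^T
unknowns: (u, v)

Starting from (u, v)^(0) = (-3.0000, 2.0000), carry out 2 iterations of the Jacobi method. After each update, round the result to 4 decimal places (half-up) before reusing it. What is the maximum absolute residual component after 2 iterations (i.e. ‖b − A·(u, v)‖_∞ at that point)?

5.0000

Iteration 1:
  u = (-4 - (-3)·2.0000) / (6) = 0.3333
  v = (-12 - (-2)·-3.0000) / (6) = -3.0000
Iteration 2:
  u = (-4 - (-3)·-3.0000) / (6) = -2.1667
  v = (-12 - (-2)·0.3333) / (6) = -1.8889
Residual b − A·x = (3.3335, -5.0000); ∞-norm = 5.0000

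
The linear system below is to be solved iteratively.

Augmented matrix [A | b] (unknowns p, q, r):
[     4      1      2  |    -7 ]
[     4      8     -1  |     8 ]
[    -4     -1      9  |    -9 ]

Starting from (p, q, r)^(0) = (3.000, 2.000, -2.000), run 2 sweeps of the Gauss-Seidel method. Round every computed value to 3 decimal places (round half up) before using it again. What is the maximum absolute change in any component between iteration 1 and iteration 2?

0.146

Iteration 1:
  p = (-7 - (1)·2.000 - (2)·-2.000) / (4) = -1.250
  q = (8 - (4)·-1.250 - (-1)·-2.000) / (8) = 1.375
  r = (-9 - (-4)·-1.250 - (-1)·1.375) / (9) = -1.403
Iteration 2:
  p = (-7 - (1)·1.375 - (2)·-1.403) / (4) = -1.392
  q = (8 - (4)·-1.392 - (-1)·-1.403) / (8) = 1.521
  r = (-9 - (-4)·-1.392 - (-1)·1.521) / (9) = -1.450
Change: (-0.142, 0.146, -0.047) → max |·| = 0.146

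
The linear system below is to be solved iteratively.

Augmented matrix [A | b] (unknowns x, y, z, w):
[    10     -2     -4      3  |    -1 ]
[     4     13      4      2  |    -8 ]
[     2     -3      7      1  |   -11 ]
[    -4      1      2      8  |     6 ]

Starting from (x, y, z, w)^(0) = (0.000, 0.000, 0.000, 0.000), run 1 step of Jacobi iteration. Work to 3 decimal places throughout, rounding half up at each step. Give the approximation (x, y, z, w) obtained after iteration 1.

Iteration 1:
  x = (-1 - (-2)·0.000 - (-4)·0.000 - (3)·0.000) / (10) = -0.100
  y = (-8 - (4)·0.000 - (4)·0.000 - (2)·0.000) / (13) = -0.615
  z = (-11 - (2)·0.000 - (-3)·0.000 - (1)·0.000) / (7) = -1.571
  w = (6 - (-4)·0.000 - (1)·0.000 - (2)·0.000) / (8) = 0.750

(-0.100, -0.615, -1.571, 0.750)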